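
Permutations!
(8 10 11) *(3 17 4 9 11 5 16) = (3 17 4 9 11 8 10 5 16) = [0, 1, 2, 17, 9, 16, 6, 7, 10, 11, 5, 8, 12, 13, 14, 15, 3, 4]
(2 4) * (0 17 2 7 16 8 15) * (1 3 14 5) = (0 17 2 4 7 16 8 15)(1 3 14 5) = [17, 3, 4, 14, 7, 1, 6, 16, 15, 9, 10, 11, 12, 13, 5, 0, 8, 2]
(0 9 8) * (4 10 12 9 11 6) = (0 11 6 4 10 12 9 8) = [11, 1, 2, 3, 10, 5, 4, 7, 0, 8, 12, 6, 9]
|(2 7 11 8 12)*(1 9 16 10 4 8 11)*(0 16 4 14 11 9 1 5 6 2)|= |(0 16 10 14 11 9 4 8 12)(2 7 5 6)|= 36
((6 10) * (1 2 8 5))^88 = (10)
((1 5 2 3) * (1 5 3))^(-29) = (1 2 5 3)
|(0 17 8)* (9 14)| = 6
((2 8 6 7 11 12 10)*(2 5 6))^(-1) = ((2 8)(5 6 7 11 12 10))^(-1) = (2 8)(5 10 12 11 7 6)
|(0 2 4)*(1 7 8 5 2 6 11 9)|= |(0 6 11 9 1 7 8 5 2 4)|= 10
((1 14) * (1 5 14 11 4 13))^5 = (1 11 4 13)(5 14)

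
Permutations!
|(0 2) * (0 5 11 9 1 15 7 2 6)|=14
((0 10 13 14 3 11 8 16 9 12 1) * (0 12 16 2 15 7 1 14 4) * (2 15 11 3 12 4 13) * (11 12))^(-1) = (0 4 1 7 15 8 11 14 12 2 10)(9 16)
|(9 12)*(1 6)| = 2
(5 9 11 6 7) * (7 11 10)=(5 9 10 7)(6 11)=[0, 1, 2, 3, 4, 9, 11, 5, 8, 10, 7, 6]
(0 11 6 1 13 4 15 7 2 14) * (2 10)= (0 11 6 1 13 4 15 7 10 2 14)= [11, 13, 14, 3, 15, 5, 1, 10, 8, 9, 2, 6, 12, 4, 0, 7]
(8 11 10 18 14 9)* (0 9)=(0 9 8 11 10 18 14)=[9, 1, 2, 3, 4, 5, 6, 7, 11, 8, 18, 10, 12, 13, 0, 15, 16, 17, 14]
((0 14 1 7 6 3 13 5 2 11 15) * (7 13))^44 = ((0 14 1 13 5 2 11 15)(3 7 6))^44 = (0 5)(1 11)(2 14)(3 6 7)(13 15)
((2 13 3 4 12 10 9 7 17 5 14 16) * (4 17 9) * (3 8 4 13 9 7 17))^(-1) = (2 16 14 5 17 9)(4 8 13 10 12)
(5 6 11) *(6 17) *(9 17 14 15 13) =(5 14 15 13 9 17 6 11) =[0, 1, 2, 3, 4, 14, 11, 7, 8, 17, 10, 5, 12, 9, 15, 13, 16, 6]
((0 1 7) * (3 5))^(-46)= ((0 1 7)(3 5))^(-46)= (0 7 1)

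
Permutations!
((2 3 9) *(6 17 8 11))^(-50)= ((2 3 9)(6 17 8 11))^(-50)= (2 3 9)(6 8)(11 17)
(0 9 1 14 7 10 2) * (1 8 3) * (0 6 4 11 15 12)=(0 9 8 3 1 14 7 10 2 6 4 11 15 12)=[9, 14, 6, 1, 11, 5, 4, 10, 3, 8, 2, 15, 0, 13, 7, 12]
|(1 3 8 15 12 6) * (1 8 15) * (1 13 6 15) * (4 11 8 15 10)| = 8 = |(1 3)(4 11 8 13 6 15 12 10)|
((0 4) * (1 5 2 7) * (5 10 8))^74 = ((0 4)(1 10 8 5 2 7))^74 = (1 8 2)(5 7 10)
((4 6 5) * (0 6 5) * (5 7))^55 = (0 6)(4 7 5)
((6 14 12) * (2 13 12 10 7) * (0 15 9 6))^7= (0 2 14 15 13 10 9 12 7 6)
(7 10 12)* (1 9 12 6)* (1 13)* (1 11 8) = [0, 9, 2, 3, 4, 5, 13, 10, 1, 12, 6, 8, 7, 11] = (1 9 12 7 10 6 13 11 8)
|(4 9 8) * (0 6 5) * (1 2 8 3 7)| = 21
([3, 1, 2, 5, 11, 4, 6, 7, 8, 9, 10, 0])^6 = [3, 1, 2, 5, 11, 4, 6, 7, 8, 9, 10, 0]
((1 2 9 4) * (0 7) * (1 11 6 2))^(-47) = ((0 7)(2 9 4 11 6))^(-47) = (0 7)(2 11 9 6 4)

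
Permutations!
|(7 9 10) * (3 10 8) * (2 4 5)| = |(2 4 5)(3 10 7 9 8)| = 15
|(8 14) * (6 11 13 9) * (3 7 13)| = 6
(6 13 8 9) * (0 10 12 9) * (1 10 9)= [9, 10, 2, 3, 4, 5, 13, 7, 0, 6, 12, 11, 1, 8]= (0 9 6 13 8)(1 10 12)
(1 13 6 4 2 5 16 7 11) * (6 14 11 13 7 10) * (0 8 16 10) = (0 8 16)(1 7 13 14 11)(2 5 10 6 4) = [8, 7, 5, 3, 2, 10, 4, 13, 16, 9, 6, 1, 12, 14, 11, 15, 0]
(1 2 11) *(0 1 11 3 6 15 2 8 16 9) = (0 1 8 16 9)(2 3 6 15) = [1, 8, 3, 6, 4, 5, 15, 7, 16, 0, 10, 11, 12, 13, 14, 2, 9]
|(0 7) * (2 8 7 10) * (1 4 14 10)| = 8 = |(0 1 4 14 10 2 8 7)|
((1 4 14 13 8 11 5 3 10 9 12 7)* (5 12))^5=((1 4 14 13 8 11 12 7)(3 10 9 5))^5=(1 11 14 7 8 4 12 13)(3 10 9 5)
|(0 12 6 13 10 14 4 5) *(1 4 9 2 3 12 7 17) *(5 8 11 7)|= 24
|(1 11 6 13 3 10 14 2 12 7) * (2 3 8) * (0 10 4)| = 40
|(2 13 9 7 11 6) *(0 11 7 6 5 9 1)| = |(0 11 5 9 6 2 13 1)| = 8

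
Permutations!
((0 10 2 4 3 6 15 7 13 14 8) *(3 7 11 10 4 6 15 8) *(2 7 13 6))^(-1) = ((0 4 13 14 3 15 11 10 7 6 8))^(-1) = (0 8 6 7 10 11 15 3 14 13 4)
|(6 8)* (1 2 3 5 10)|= |(1 2 3 5 10)(6 8)|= 10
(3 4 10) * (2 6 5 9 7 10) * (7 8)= (2 6 5 9 8 7 10 3 4)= [0, 1, 6, 4, 2, 9, 5, 10, 7, 8, 3]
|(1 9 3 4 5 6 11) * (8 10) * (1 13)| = |(1 9 3 4 5 6 11 13)(8 10)| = 8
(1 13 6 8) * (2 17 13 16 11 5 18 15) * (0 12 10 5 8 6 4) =(0 12 10 5 18 15 2 17 13 4)(1 16 11 8) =[12, 16, 17, 3, 0, 18, 6, 7, 1, 9, 5, 8, 10, 4, 14, 2, 11, 13, 15]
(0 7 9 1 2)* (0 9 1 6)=[7, 2, 9, 3, 4, 5, 0, 1, 8, 6]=(0 7 1 2 9 6)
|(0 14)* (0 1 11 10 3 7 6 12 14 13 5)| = |(0 13 5)(1 11 10 3 7 6 12 14)| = 24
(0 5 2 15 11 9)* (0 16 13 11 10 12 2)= (0 5)(2 15 10 12)(9 16 13 11)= [5, 1, 15, 3, 4, 0, 6, 7, 8, 16, 12, 9, 2, 11, 14, 10, 13]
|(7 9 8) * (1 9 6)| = |(1 9 8 7 6)| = 5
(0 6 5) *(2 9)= (0 6 5)(2 9)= [6, 1, 9, 3, 4, 0, 5, 7, 8, 2]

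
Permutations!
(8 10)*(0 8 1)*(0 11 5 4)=(0 8 10 1 11 5 4)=[8, 11, 2, 3, 0, 4, 6, 7, 10, 9, 1, 5]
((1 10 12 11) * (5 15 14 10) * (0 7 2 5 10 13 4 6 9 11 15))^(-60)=((0 7 2 5)(1 10 12 15 14 13 4 6 9 11))^(-60)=(15)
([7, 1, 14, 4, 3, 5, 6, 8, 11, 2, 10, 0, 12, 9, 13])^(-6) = [8, 1, 13, 3, 4, 5, 6, 11, 0, 14, 10, 7, 12, 2, 9]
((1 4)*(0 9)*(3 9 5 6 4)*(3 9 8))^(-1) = ((0 5 6 4 1 9)(3 8))^(-1) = (0 9 1 4 6 5)(3 8)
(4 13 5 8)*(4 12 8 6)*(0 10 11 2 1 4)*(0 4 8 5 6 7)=(0 10 11 2 1 8 12 5 7)(4 13 6)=[10, 8, 1, 3, 13, 7, 4, 0, 12, 9, 11, 2, 5, 6]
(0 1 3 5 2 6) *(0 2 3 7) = (0 1 7)(2 6)(3 5) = [1, 7, 6, 5, 4, 3, 2, 0]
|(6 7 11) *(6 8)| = 4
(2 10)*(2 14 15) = (2 10 14 15) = [0, 1, 10, 3, 4, 5, 6, 7, 8, 9, 14, 11, 12, 13, 15, 2]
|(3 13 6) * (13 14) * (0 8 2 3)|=7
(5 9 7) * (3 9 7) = (3 9)(5 7) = [0, 1, 2, 9, 4, 7, 6, 5, 8, 3]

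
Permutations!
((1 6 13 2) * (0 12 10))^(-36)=((0 12 10)(1 6 13 2))^(-36)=(13)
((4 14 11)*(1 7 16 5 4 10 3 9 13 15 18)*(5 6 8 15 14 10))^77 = ((1 7 16 6 8 15 18)(3 9 13 14 11 5 4 10))^77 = (18)(3 5 13 10 11 9 4 14)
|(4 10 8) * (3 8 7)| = 5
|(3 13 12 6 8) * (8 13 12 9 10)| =7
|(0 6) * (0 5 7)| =4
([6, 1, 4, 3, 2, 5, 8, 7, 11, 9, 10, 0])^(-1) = (0 11 8 6)(2 4)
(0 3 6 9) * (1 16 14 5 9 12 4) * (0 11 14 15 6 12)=(0 3 12 4 1 16 15 6)(5 9 11 14)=[3, 16, 2, 12, 1, 9, 0, 7, 8, 11, 10, 14, 4, 13, 5, 6, 15]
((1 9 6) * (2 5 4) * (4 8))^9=(9)(2 5 8 4)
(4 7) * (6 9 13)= (4 7)(6 9 13)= [0, 1, 2, 3, 7, 5, 9, 4, 8, 13, 10, 11, 12, 6]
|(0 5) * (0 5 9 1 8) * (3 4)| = 4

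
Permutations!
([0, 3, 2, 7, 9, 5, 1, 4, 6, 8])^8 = [0, 3, 2, 7, 9, 5, 1, 4, 6, 8]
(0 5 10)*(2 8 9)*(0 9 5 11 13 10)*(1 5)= (0 11 13 10 9 2 8 1 5)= [11, 5, 8, 3, 4, 0, 6, 7, 1, 2, 9, 13, 12, 10]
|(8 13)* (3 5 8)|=|(3 5 8 13)|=4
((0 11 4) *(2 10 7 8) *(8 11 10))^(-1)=(0 4 11 7 10)(2 8)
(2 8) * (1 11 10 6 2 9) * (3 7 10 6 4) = (1 11 6 2 8 9)(3 7 10 4) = [0, 11, 8, 7, 3, 5, 2, 10, 9, 1, 4, 6]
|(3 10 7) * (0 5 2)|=|(0 5 2)(3 10 7)|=3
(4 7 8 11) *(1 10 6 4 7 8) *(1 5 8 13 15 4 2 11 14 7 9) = (1 10 6 2 11 9)(4 13 15)(5 8 14 7) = [0, 10, 11, 3, 13, 8, 2, 5, 14, 1, 6, 9, 12, 15, 7, 4]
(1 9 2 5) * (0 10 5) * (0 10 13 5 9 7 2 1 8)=(0 13 5 8)(1 7 2 10 9)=[13, 7, 10, 3, 4, 8, 6, 2, 0, 1, 9, 11, 12, 5]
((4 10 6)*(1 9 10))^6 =(1 9 10 6 4)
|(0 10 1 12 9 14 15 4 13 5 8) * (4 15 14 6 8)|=|(15)(0 10 1 12 9 6 8)(4 13 5)|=21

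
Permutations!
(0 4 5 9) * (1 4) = (0 1 4 5 9) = [1, 4, 2, 3, 5, 9, 6, 7, 8, 0]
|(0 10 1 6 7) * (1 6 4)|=4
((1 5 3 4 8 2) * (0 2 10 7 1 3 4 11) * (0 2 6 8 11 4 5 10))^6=(2 4)(3 11)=((0 6 8)(1 10 7)(2 3 4 11))^6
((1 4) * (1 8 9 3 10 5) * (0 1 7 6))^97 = (0 5 9 1 7 3 4 6 10 8)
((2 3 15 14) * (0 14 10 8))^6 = ((0 14 2 3 15 10 8))^6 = (0 8 10 15 3 2 14)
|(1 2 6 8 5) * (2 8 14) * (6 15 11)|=|(1 8 5)(2 15 11 6 14)|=15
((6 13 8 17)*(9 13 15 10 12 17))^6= ((6 15 10 12 17)(8 9 13))^6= (6 15 10 12 17)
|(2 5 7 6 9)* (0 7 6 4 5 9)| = |(0 7 4 5 6)(2 9)| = 10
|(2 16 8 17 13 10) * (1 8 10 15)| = 15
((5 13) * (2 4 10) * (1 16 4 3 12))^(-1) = ((1 16 4 10 2 3 12)(5 13))^(-1) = (1 12 3 2 10 4 16)(5 13)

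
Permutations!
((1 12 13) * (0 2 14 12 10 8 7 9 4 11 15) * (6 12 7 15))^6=((0 2 14 7 9 4 11 6 12 13 1 10 8 15))^6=(0 11 8 9 1 14 12)(2 6 15 4 10 7 13)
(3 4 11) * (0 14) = [14, 1, 2, 4, 11, 5, 6, 7, 8, 9, 10, 3, 12, 13, 0] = (0 14)(3 4 11)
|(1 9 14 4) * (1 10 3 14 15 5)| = 4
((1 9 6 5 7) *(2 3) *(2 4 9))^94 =((1 2 3 4 9 6 5 7))^94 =(1 5 9 3)(2 7 6 4)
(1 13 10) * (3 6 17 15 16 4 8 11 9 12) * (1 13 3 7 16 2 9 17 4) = (1 3 6 4 8 11 17 15 2 9 12 7 16)(10 13) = [0, 3, 9, 6, 8, 5, 4, 16, 11, 12, 13, 17, 7, 10, 14, 2, 1, 15]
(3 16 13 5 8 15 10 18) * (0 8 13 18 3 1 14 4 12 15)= (0 8)(1 14 4 12 15 10 3 16 18)(5 13)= [8, 14, 2, 16, 12, 13, 6, 7, 0, 9, 3, 11, 15, 5, 4, 10, 18, 17, 1]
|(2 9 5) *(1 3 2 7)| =|(1 3 2 9 5 7)| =6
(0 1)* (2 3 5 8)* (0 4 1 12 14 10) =[12, 4, 3, 5, 1, 8, 6, 7, 2, 9, 0, 11, 14, 13, 10] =(0 12 14 10)(1 4)(2 3 5 8)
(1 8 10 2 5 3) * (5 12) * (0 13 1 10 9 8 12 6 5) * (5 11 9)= (0 13 1 12)(2 6 11 9 8 5 3 10)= [13, 12, 6, 10, 4, 3, 11, 7, 5, 8, 2, 9, 0, 1]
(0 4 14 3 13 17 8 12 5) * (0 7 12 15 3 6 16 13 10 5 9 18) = (0 4 14 6 16 13 17 8 15 3 10 5 7 12 9 18) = [4, 1, 2, 10, 14, 7, 16, 12, 15, 18, 5, 11, 9, 17, 6, 3, 13, 8, 0]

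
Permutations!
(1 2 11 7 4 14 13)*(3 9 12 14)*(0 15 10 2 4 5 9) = (0 15 10 2 11 7 5 9 12 14 13 1 4 3) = [15, 4, 11, 0, 3, 9, 6, 5, 8, 12, 2, 7, 14, 1, 13, 10]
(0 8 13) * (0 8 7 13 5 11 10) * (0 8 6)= (0 7 13 6)(5 11 10 8)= [7, 1, 2, 3, 4, 11, 0, 13, 5, 9, 8, 10, 12, 6]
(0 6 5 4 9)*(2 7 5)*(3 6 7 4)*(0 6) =(0 7 5 3)(2 4 9 6) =[7, 1, 4, 0, 9, 3, 2, 5, 8, 6]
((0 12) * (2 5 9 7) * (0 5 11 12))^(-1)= (2 7 9 5 12 11)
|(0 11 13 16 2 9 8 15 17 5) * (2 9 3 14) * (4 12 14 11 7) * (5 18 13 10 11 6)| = 126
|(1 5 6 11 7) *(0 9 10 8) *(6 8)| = 9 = |(0 9 10 6 11 7 1 5 8)|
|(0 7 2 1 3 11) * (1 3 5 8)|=15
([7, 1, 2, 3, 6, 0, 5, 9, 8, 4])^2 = (0 9 6)(4 5 7)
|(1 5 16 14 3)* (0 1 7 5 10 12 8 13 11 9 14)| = |(0 1 10 12 8 13 11 9 14 3 7 5 16)| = 13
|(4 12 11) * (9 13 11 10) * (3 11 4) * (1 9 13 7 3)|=|(1 9 7 3 11)(4 12 10 13)|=20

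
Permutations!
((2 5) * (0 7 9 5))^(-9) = (0 7 9 5 2)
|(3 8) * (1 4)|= |(1 4)(3 8)|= 2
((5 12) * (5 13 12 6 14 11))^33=((5 6 14 11)(12 13))^33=(5 6 14 11)(12 13)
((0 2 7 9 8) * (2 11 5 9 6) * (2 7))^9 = ((0 11 5 9 8)(6 7))^9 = (0 8 9 5 11)(6 7)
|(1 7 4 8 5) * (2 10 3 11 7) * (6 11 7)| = |(1 2 10 3 7 4 8 5)(6 11)| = 8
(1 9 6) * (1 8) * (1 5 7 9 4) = (1 4)(5 7 9 6 8) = [0, 4, 2, 3, 1, 7, 8, 9, 5, 6]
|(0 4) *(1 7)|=2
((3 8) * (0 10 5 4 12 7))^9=(0 4)(3 8)(5 7)(10 12)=((0 10 5 4 12 7)(3 8))^9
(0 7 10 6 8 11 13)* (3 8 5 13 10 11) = (0 7 11 10 6 5 13)(3 8) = [7, 1, 2, 8, 4, 13, 5, 11, 3, 9, 6, 10, 12, 0]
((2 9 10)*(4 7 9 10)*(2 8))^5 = (2 8 10)(4 9 7)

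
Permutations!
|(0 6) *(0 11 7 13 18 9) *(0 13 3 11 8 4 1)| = 15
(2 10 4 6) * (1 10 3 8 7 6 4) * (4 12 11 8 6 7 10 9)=(1 9 4 12 11 8 10)(2 3 6)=[0, 9, 3, 6, 12, 5, 2, 7, 10, 4, 1, 8, 11]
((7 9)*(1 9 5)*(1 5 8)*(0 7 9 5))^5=(9)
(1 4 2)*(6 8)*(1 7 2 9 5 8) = [0, 4, 7, 3, 9, 8, 1, 2, 6, 5] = (1 4 9 5 8 6)(2 7)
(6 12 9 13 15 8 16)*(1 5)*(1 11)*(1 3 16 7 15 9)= [0, 5, 2, 16, 4, 11, 12, 15, 7, 13, 10, 3, 1, 9, 14, 8, 6]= (1 5 11 3 16 6 12)(7 15 8)(9 13)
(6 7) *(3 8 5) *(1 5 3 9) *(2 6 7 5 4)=(1 4 2 6 5 9)(3 8)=[0, 4, 6, 8, 2, 9, 5, 7, 3, 1]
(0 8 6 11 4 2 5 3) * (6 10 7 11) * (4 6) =(0 8 10 7 11 6 4 2 5 3) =[8, 1, 5, 0, 2, 3, 4, 11, 10, 9, 7, 6]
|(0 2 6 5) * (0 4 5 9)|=4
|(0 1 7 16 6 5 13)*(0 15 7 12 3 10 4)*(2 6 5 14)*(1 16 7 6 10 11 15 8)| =|(0 16 5 13 8 1 12 3 11 15 6 14 2 10 4)| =15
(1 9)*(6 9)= (1 6 9)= [0, 6, 2, 3, 4, 5, 9, 7, 8, 1]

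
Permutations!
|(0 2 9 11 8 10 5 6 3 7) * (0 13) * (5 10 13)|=12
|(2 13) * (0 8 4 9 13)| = |(0 8 4 9 13 2)| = 6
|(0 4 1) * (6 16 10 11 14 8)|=6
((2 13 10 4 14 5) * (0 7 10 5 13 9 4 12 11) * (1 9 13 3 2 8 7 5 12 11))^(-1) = ((0 5 8 7 10 11)(1 9 4 14 3 2 13 12))^(-1) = (0 11 10 7 8 5)(1 12 13 2 3 14 4 9)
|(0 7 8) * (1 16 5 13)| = |(0 7 8)(1 16 5 13)| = 12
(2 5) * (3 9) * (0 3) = [3, 1, 5, 9, 4, 2, 6, 7, 8, 0] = (0 3 9)(2 5)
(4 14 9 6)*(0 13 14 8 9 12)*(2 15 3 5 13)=[2, 1, 15, 5, 8, 13, 4, 7, 9, 6, 10, 11, 0, 14, 12, 3]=(0 2 15 3 5 13 14 12)(4 8 9 6)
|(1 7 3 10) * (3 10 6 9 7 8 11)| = |(1 8 11 3 6 9 7 10)| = 8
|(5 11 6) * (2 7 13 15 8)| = 15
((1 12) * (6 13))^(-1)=((1 12)(6 13))^(-1)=(1 12)(6 13)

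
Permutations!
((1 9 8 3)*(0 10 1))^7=((0 10 1 9 8 3))^7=(0 10 1 9 8 3)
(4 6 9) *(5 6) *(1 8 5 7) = (1 8 5 6 9 4 7) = [0, 8, 2, 3, 7, 6, 9, 1, 5, 4]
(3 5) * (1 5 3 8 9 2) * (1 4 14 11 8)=(1 5)(2 4 14 11 8 9)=[0, 5, 4, 3, 14, 1, 6, 7, 9, 2, 10, 8, 12, 13, 11]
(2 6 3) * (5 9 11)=(2 6 3)(5 9 11)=[0, 1, 6, 2, 4, 9, 3, 7, 8, 11, 10, 5]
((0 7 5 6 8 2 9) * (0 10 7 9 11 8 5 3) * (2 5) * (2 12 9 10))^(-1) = (0 3 7 10)(2 9 12 6 5 8 11)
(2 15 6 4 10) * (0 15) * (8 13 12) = (0 15 6 4 10 2)(8 13 12) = [15, 1, 0, 3, 10, 5, 4, 7, 13, 9, 2, 11, 8, 12, 14, 6]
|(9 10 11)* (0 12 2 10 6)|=7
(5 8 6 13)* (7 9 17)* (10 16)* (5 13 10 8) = (6 10 16 8)(7 9 17) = [0, 1, 2, 3, 4, 5, 10, 9, 6, 17, 16, 11, 12, 13, 14, 15, 8, 7]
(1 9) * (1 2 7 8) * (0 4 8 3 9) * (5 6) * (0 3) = (0 4 8 1 3 9 2 7)(5 6) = [4, 3, 7, 9, 8, 6, 5, 0, 1, 2]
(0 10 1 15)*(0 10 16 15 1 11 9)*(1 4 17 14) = [16, 4, 2, 3, 17, 5, 6, 7, 8, 0, 11, 9, 12, 13, 1, 10, 15, 14] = (0 16 15 10 11 9)(1 4 17 14)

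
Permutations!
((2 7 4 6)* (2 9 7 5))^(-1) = (2 5)(4 7 9 6)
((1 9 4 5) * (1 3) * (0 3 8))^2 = ((0 3 1 9 4 5 8))^2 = (0 1 4 8 3 9 5)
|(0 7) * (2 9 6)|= |(0 7)(2 9 6)|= 6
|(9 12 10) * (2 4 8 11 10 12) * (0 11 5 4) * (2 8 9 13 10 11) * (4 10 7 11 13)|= 30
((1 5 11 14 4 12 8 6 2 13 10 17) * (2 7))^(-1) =((1 5 11 14 4 12 8 6 7 2 13 10 17))^(-1) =(1 17 10 13 2 7 6 8 12 4 14 11 5)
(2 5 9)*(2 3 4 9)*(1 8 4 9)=(1 8 4)(2 5)(3 9)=[0, 8, 5, 9, 1, 2, 6, 7, 4, 3]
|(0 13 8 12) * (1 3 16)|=|(0 13 8 12)(1 3 16)|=12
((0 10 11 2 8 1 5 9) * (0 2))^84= ((0 10 11)(1 5 9 2 8))^84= (11)(1 8 2 9 5)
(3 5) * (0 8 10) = [8, 1, 2, 5, 4, 3, 6, 7, 10, 9, 0] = (0 8 10)(3 5)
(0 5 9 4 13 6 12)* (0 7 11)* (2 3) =(0 5 9 4 13 6 12 7 11)(2 3) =[5, 1, 3, 2, 13, 9, 12, 11, 8, 4, 10, 0, 7, 6]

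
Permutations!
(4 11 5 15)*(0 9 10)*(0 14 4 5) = [9, 1, 2, 3, 11, 15, 6, 7, 8, 10, 14, 0, 12, 13, 4, 5] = (0 9 10 14 4 11)(5 15)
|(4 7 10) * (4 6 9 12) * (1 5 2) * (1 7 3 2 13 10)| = |(1 5 13 10 6 9 12 4 3 2 7)| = 11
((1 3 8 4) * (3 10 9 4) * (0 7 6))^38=((0 7 6)(1 10 9 4)(3 8))^38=(0 6 7)(1 9)(4 10)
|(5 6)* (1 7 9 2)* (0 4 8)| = |(0 4 8)(1 7 9 2)(5 6)| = 12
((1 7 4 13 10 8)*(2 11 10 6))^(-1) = ((1 7 4 13 6 2 11 10 8))^(-1) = (1 8 10 11 2 6 13 4 7)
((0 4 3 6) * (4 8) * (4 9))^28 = (0 3 9)(4 8 6)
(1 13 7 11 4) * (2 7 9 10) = (1 13 9 10 2 7 11 4) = [0, 13, 7, 3, 1, 5, 6, 11, 8, 10, 2, 4, 12, 9]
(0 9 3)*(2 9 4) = (0 4 2 9 3) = [4, 1, 9, 0, 2, 5, 6, 7, 8, 3]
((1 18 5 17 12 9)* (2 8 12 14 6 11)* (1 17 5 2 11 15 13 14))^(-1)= (1 17 9 12 8 2 18)(6 14 13 15)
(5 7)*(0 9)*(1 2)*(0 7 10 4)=(0 9 7 5 10 4)(1 2)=[9, 2, 1, 3, 0, 10, 6, 5, 8, 7, 4]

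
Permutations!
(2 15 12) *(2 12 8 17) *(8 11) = (2 15 11 8 17) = [0, 1, 15, 3, 4, 5, 6, 7, 17, 9, 10, 8, 12, 13, 14, 11, 16, 2]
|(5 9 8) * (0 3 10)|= 3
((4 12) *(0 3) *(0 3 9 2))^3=((0 9 2)(4 12))^3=(4 12)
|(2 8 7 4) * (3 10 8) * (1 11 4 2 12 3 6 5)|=11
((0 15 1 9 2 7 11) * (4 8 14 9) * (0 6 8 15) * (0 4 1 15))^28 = ((15)(0 4)(2 7 11 6 8 14 9))^28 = (15)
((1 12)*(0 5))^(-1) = ((0 5)(1 12))^(-1) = (0 5)(1 12)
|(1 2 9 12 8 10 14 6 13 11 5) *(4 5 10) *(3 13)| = 42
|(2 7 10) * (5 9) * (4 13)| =6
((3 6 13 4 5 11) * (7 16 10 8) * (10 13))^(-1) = (3 11 5 4 13 16 7 8 10 6)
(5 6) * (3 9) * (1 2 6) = (1 2 6 5)(3 9) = [0, 2, 6, 9, 4, 1, 5, 7, 8, 3]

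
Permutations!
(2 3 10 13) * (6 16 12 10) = (2 3 6 16 12 10 13) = [0, 1, 3, 6, 4, 5, 16, 7, 8, 9, 13, 11, 10, 2, 14, 15, 12]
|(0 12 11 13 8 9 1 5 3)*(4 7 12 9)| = 30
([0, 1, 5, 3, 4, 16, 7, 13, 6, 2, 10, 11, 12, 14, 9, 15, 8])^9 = [0, 1, 2, 3, 4, 5, 6, 7, 8, 9, 10, 11, 12, 13, 14, 15, 16]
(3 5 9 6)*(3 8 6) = (3 5 9)(6 8) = [0, 1, 2, 5, 4, 9, 8, 7, 6, 3]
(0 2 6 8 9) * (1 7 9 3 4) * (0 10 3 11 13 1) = [2, 7, 6, 4, 0, 5, 8, 9, 11, 10, 3, 13, 12, 1] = (0 2 6 8 11 13 1 7 9 10 3 4)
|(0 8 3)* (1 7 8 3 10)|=|(0 3)(1 7 8 10)|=4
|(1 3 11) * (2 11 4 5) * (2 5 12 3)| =|(1 2 11)(3 4 12)| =3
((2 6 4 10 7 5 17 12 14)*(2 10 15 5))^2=((2 6 4 15 5 17 12 14 10 7))^2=(2 4 5 12 10)(6 15 17 14 7)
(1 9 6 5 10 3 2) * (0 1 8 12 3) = (0 1 9 6 5 10)(2 8 12 3) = [1, 9, 8, 2, 4, 10, 5, 7, 12, 6, 0, 11, 3]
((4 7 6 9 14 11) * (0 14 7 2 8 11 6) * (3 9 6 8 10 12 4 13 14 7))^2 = (2 12)(4 10)(8 13)(11 14)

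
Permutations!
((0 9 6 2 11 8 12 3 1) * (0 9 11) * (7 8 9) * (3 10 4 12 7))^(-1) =(0 2 6 9 11)(1 3)(4 10 12)(7 8)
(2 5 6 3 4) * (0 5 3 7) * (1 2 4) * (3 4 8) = (0 5 6 7)(1 2 4 8 3) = [5, 2, 4, 1, 8, 6, 7, 0, 3]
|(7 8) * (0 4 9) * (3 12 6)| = |(0 4 9)(3 12 6)(7 8)| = 6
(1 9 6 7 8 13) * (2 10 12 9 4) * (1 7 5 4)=(2 10 12 9 6 5 4)(7 8 13)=[0, 1, 10, 3, 2, 4, 5, 8, 13, 6, 12, 11, 9, 7]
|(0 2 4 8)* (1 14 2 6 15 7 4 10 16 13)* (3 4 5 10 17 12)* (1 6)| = 63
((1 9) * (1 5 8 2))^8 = (1 8 9 2 5)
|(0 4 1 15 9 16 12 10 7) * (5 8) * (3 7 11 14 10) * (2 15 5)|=12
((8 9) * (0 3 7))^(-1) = (0 7 3)(8 9)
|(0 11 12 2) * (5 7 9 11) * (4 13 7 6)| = |(0 5 6 4 13 7 9 11 12 2)| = 10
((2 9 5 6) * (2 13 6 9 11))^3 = (2 11)(5 9)(6 13)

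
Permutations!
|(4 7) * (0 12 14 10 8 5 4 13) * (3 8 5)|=8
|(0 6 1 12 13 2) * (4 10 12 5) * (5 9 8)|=|(0 6 1 9 8 5 4 10 12 13 2)|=11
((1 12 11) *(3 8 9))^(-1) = (1 11 12)(3 9 8)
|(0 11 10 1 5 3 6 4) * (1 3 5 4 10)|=12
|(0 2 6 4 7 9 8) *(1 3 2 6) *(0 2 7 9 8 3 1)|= |(0 6 4 9 3 7 8 2)|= 8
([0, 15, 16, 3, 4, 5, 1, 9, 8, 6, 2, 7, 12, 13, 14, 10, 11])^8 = (1 6 9 7 11 16 2 10 15)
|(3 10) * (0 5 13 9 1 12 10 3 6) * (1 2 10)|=14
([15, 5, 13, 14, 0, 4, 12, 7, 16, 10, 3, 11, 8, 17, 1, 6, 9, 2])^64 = [4, 14, 13, 10, 5, 1, 15, 7, 12, 16, 9, 11, 6, 17, 3, 0, 8, 2]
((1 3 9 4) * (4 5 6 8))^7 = (9)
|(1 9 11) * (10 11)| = 4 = |(1 9 10 11)|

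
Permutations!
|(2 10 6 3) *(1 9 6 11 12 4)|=|(1 9 6 3 2 10 11 12 4)|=9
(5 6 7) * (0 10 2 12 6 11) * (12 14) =(0 10 2 14 12 6 7 5 11) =[10, 1, 14, 3, 4, 11, 7, 5, 8, 9, 2, 0, 6, 13, 12]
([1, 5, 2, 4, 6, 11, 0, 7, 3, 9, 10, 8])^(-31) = (0 1 5 11 8 3 4 6)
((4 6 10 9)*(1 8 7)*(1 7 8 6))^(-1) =((1 6 10 9 4))^(-1) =(1 4 9 10 6)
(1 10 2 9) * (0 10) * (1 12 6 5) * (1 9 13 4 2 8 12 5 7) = [10, 0, 13, 3, 2, 9, 7, 1, 12, 5, 8, 11, 6, 4] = (0 10 8 12 6 7 1)(2 13 4)(5 9)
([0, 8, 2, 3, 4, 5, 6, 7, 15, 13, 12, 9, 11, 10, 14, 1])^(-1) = (1 15 8)(9 11 12 10 13)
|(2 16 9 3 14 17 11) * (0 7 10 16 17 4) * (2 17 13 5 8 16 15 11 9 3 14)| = 18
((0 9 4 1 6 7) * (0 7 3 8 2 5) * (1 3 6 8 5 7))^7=(0 4 5 9 3)(1 7 2 8)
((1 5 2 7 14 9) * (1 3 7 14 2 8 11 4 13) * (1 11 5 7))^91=(1 7 2 14 9 3)(4 13 11)(5 8)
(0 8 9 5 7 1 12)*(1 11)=(0 8 9 5 7 11 1 12)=[8, 12, 2, 3, 4, 7, 6, 11, 9, 5, 10, 1, 0]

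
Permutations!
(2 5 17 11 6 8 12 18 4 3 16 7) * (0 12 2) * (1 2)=[12, 2, 5, 16, 3, 17, 8, 0, 1, 9, 10, 6, 18, 13, 14, 15, 7, 11, 4]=(0 12 18 4 3 16 7)(1 2 5 17 11 6 8)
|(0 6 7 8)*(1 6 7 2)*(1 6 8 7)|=|(0 1 8)(2 6)|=6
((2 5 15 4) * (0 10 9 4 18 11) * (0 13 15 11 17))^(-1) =((0 10 9 4 2 5 11 13 15 18 17))^(-1) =(0 17 18 15 13 11 5 2 4 9 10)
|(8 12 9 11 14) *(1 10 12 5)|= |(1 10 12 9 11 14 8 5)|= 8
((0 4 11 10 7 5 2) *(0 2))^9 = ((0 4 11 10 7 5))^9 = (0 10)(4 7)(5 11)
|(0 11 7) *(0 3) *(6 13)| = |(0 11 7 3)(6 13)| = 4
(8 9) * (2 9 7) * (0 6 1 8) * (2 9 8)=(0 6 1 2 8 7 9)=[6, 2, 8, 3, 4, 5, 1, 9, 7, 0]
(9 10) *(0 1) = (0 1)(9 10) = [1, 0, 2, 3, 4, 5, 6, 7, 8, 10, 9]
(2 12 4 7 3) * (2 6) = (2 12 4 7 3 6) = [0, 1, 12, 6, 7, 5, 2, 3, 8, 9, 10, 11, 4]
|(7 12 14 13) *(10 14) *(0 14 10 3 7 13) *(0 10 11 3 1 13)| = 9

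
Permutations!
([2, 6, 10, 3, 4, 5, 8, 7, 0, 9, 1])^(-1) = (0 8 6 1 10 2)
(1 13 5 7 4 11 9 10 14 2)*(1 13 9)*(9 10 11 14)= (1 10 9 11)(2 13 5 7 4 14)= [0, 10, 13, 3, 14, 7, 6, 4, 8, 11, 9, 1, 12, 5, 2]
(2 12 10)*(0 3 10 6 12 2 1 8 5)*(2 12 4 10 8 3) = (0 2 12 6 4 10 1 3 8 5) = [2, 3, 12, 8, 10, 0, 4, 7, 5, 9, 1, 11, 6]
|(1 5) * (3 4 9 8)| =4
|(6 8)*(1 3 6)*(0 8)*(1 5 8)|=4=|(0 1 3 6)(5 8)|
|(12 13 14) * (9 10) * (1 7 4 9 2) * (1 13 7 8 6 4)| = 11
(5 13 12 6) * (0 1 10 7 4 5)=[1, 10, 2, 3, 5, 13, 0, 4, 8, 9, 7, 11, 6, 12]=(0 1 10 7 4 5 13 12 6)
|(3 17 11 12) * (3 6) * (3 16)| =6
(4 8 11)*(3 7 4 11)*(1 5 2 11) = (1 5 2 11)(3 7 4 8) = [0, 5, 11, 7, 8, 2, 6, 4, 3, 9, 10, 1]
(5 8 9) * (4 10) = (4 10)(5 8 9) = [0, 1, 2, 3, 10, 8, 6, 7, 9, 5, 4]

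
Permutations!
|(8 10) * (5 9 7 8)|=|(5 9 7 8 10)|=5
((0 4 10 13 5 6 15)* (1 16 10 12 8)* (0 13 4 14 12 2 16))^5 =((0 14 12 8 1)(2 16 10 4)(5 6 15 13))^5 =(2 16 10 4)(5 6 15 13)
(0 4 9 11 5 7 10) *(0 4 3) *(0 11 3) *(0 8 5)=(0 8 5 7 10 4 9 3 11)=[8, 1, 2, 11, 9, 7, 6, 10, 5, 3, 4, 0]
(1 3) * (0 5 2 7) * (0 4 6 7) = (0 5 2)(1 3)(4 6 7) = [5, 3, 0, 1, 6, 2, 7, 4]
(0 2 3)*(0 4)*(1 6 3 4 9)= (0 2 4)(1 6 3 9)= [2, 6, 4, 9, 0, 5, 3, 7, 8, 1]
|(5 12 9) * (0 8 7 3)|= 12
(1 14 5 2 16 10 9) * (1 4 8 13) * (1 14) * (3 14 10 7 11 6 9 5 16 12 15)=(2 12 15 3 14 16 7 11 6 9 4 8 13 10 5)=[0, 1, 12, 14, 8, 2, 9, 11, 13, 4, 5, 6, 15, 10, 16, 3, 7]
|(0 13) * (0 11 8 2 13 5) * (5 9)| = 12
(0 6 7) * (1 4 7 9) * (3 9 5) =(0 6 5 3 9 1 4 7) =[6, 4, 2, 9, 7, 3, 5, 0, 8, 1]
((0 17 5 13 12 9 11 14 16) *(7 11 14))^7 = (0 16 14 9 12 13 5 17)(7 11)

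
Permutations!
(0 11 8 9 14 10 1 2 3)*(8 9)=[11, 2, 3, 0, 4, 5, 6, 7, 8, 14, 1, 9, 12, 13, 10]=(0 11 9 14 10 1 2 3)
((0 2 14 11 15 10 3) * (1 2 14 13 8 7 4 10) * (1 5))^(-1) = ((0 14 11 15 5 1 2 13 8 7 4 10 3))^(-1) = (0 3 10 4 7 8 13 2 1 5 15 11 14)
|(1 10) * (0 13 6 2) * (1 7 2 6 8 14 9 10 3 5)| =|(0 13 8 14 9 10 7 2)(1 3 5)| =24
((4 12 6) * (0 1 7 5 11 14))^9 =((0 1 7 5 11 14)(4 12 6))^9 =(0 5)(1 11)(7 14)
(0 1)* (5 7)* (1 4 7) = [4, 0, 2, 3, 7, 1, 6, 5] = (0 4 7 5 1)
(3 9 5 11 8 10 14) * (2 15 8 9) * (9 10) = [0, 1, 15, 2, 4, 11, 6, 7, 9, 5, 14, 10, 12, 13, 3, 8] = (2 15 8 9 5 11 10 14 3)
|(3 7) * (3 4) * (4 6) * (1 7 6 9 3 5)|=7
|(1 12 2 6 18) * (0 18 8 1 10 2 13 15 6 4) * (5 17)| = |(0 18 10 2 4)(1 12 13 15 6 8)(5 17)| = 30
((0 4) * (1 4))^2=((0 1 4))^2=(0 4 1)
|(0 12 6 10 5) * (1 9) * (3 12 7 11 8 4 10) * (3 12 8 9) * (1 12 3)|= |(0 7 11 9 12 6 3 8 4 10 5)|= 11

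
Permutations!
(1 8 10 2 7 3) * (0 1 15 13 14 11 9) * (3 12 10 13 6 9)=[1, 8, 7, 15, 4, 5, 9, 12, 13, 0, 2, 3, 10, 14, 11, 6]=(0 1 8 13 14 11 3 15 6 9)(2 7 12 10)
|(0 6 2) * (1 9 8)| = 3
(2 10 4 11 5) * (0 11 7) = (0 11 5 2 10 4 7) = [11, 1, 10, 3, 7, 2, 6, 0, 8, 9, 4, 5]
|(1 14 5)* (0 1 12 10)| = 6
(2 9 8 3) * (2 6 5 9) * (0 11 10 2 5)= (0 11 10 2 5 9 8 3 6)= [11, 1, 5, 6, 4, 9, 0, 7, 3, 8, 2, 10]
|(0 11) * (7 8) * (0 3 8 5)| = 6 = |(0 11 3 8 7 5)|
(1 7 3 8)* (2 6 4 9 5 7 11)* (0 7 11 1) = [7, 1, 6, 8, 9, 11, 4, 3, 0, 5, 10, 2] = (0 7 3 8)(2 6 4 9 5 11)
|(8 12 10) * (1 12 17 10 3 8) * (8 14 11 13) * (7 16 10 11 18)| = 8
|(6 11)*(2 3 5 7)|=4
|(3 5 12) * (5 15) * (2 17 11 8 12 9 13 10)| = |(2 17 11 8 12 3 15 5 9 13 10)| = 11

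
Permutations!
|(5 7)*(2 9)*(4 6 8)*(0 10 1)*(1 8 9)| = |(0 10 8 4 6 9 2 1)(5 7)| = 8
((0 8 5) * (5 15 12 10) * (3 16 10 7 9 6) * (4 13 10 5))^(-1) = (0 5 16 3 6 9 7 12 15 8)(4 10 13)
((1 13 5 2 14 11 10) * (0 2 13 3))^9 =(0 14 10 3 2 11 1)(5 13)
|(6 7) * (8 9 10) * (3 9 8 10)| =2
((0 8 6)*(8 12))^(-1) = ((0 12 8 6))^(-1) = (0 6 8 12)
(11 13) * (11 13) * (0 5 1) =(13)(0 5 1) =[5, 0, 2, 3, 4, 1, 6, 7, 8, 9, 10, 11, 12, 13]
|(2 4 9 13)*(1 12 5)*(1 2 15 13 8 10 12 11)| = |(1 11)(2 4 9 8 10 12 5)(13 15)| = 14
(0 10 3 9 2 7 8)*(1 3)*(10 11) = (0 11 10 1 3 9 2 7 8) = [11, 3, 7, 9, 4, 5, 6, 8, 0, 2, 1, 10]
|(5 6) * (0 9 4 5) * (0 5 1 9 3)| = 6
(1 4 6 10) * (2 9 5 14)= (1 4 6 10)(2 9 5 14)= [0, 4, 9, 3, 6, 14, 10, 7, 8, 5, 1, 11, 12, 13, 2]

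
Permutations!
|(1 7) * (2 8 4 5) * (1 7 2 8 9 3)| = |(1 2 9 3)(4 5 8)| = 12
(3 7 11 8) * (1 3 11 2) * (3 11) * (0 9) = (0 9)(1 11 8 3 7 2) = [9, 11, 1, 7, 4, 5, 6, 2, 3, 0, 10, 8]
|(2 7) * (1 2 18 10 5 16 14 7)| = 6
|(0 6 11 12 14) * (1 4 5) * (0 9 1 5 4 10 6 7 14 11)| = 14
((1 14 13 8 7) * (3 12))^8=(1 8 14 7 13)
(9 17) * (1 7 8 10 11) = (1 7 8 10 11)(9 17) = [0, 7, 2, 3, 4, 5, 6, 8, 10, 17, 11, 1, 12, 13, 14, 15, 16, 9]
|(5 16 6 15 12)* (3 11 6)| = 7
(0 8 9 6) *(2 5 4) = (0 8 9 6)(2 5 4) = [8, 1, 5, 3, 2, 4, 0, 7, 9, 6]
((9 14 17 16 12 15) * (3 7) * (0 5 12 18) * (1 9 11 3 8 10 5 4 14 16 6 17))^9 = (0 14 9 18 4 1 16)(3 7 8 10 5 12 15 11)(6 17)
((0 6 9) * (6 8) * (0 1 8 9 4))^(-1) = (0 4 6 8 1 9) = ((0 9 1 8 6 4))^(-1)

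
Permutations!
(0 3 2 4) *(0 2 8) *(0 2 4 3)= [0, 1, 3, 8, 4, 5, 6, 7, 2]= (2 3 8)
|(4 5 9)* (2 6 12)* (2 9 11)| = 7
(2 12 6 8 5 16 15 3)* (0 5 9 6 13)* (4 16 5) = (0 4 16 15 3 2 12 13)(6 8 9) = [4, 1, 12, 2, 16, 5, 8, 7, 9, 6, 10, 11, 13, 0, 14, 3, 15]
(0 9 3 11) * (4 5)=(0 9 3 11)(4 5)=[9, 1, 2, 11, 5, 4, 6, 7, 8, 3, 10, 0]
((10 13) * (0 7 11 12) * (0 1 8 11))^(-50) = (13)(1 11)(8 12)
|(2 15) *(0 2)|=|(0 2 15)|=3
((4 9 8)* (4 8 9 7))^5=(9)(4 7)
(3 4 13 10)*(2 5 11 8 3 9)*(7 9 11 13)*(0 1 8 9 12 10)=[1, 8, 5, 4, 7, 13, 6, 12, 3, 2, 11, 9, 10, 0]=(0 1 8 3 4 7 12 10 11 9 2 5 13)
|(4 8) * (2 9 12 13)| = 4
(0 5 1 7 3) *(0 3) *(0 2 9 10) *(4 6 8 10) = (0 5 1 7 2 9 4 6 8 10) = [5, 7, 9, 3, 6, 1, 8, 2, 10, 4, 0]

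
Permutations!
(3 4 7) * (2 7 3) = (2 7)(3 4) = [0, 1, 7, 4, 3, 5, 6, 2]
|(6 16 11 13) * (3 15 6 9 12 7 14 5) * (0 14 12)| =10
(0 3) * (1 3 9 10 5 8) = (0 9 10 5 8 1 3) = [9, 3, 2, 0, 4, 8, 6, 7, 1, 10, 5]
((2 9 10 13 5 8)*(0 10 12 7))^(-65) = (0 12 2 5 10 7 9 8 13)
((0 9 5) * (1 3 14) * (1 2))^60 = (14)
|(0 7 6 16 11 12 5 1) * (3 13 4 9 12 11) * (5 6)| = 28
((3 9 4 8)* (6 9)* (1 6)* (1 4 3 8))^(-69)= (1 6 9 3 4)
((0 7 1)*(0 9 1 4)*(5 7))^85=((0 5 7 4)(1 9))^85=(0 5 7 4)(1 9)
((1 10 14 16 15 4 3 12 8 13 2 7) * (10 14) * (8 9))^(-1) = ((1 14 16 15 4 3 12 9 8 13 2 7))^(-1) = (1 7 2 13 8 9 12 3 4 15 16 14)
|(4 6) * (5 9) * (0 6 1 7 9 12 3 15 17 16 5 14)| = 42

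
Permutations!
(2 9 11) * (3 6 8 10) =(2 9 11)(3 6 8 10) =[0, 1, 9, 6, 4, 5, 8, 7, 10, 11, 3, 2]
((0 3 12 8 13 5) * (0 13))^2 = (13)(0 12)(3 8)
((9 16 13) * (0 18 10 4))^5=((0 18 10 4)(9 16 13))^5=(0 18 10 4)(9 13 16)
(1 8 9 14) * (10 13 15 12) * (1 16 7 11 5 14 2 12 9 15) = (1 8 15 9 2 12 10 13)(5 14 16 7 11) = [0, 8, 12, 3, 4, 14, 6, 11, 15, 2, 13, 5, 10, 1, 16, 9, 7]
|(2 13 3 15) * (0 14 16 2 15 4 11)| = 8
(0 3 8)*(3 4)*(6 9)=(0 4 3 8)(6 9)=[4, 1, 2, 8, 3, 5, 9, 7, 0, 6]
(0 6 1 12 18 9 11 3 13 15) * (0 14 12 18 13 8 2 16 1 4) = [6, 18, 16, 8, 0, 5, 4, 7, 2, 11, 10, 3, 13, 15, 12, 14, 1, 17, 9] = (0 6 4)(1 18 9 11 3 8 2 16)(12 13 15 14)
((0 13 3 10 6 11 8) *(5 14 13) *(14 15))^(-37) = ((0 5 15 14 13 3 10 6 11 8))^(-37) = (0 14 10 8 15 3 11 5 13 6)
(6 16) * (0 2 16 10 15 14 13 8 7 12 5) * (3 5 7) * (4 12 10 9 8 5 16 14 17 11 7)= (0 2 14 13 5)(3 16 6 9 8)(4 12)(7 10 15 17 11)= [2, 1, 14, 16, 12, 0, 9, 10, 3, 8, 15, 7, 4, 5, 13, 17, 6, 11]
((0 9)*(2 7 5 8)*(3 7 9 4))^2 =(0 3 5 2)(4 7 8 9)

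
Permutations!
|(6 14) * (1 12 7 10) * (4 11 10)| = 6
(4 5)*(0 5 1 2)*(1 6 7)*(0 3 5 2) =(0 2 3 5 4 6 7 1) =[2, 0, 3, 5, 6, 4, 7, 1]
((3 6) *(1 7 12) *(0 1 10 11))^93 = ((0 1 7 12 10 11)(3 6))^93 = (0 12)(1 10)(3 6)(7 11)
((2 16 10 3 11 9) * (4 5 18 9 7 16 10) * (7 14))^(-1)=(2 9 18 5 4 16 7 14 11 3 10)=((2 10 3 11 14 7 16 4 5 18 9))^(-1)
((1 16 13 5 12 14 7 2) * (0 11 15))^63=((0 11 15)(1 16 13 5 12 14 7 2))^63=(1 2 7 14 12 5 13 16)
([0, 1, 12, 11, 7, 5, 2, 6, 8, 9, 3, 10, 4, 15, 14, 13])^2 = [0, 1, 4, 10, 6, 5, 12, 2, 8, 9, 11, 3, 7, 13, 14, 15]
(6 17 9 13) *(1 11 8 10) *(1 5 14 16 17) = [0, 11, 2, 3, 4, 14, 1, 7, 10, 13, 5, 8, 12, 6, 16, 15, 17, 9] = (1 11 8 10 5 14 16 17 9 13 6)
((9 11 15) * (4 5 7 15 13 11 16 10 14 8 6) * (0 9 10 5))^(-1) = ((0 9 16 5 7 15 10 14 8 6 4)(11 13))^(-1) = (0 4 6 8 14 10 15 7 5 16 9)(11 13)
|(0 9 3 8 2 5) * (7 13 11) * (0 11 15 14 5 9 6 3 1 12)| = |(0 6 3 8 2 9 1 12)(5 11 7 13 15 14)| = 24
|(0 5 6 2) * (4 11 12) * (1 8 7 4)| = 12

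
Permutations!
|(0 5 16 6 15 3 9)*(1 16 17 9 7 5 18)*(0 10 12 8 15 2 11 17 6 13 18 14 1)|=12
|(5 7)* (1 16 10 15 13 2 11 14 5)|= 10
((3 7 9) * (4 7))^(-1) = (3 9 7 4)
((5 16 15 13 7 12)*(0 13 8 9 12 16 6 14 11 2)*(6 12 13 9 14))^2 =((0 9 13 7 16 15 8 14 11 2)(5 12))^2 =(0 13 16 8 11)(2 9 7 15 14)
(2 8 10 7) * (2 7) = (2 8 10) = [0, 1, 8, 3, 4, 5, 6, 7, 10, 9, 2]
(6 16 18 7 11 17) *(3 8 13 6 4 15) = (3 8 13 6 16 18 7 11 17 4 15) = [0, 1, 2, 8, 15, 5, 16, 11, 13, 9, 10, 17, 12, 6, 14, 3, 18, 4, 7]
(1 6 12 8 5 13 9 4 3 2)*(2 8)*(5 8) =(1 6 12 2)(3 5 13 9 4) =[0, 6, 1, 5, 3, 13, 12, 7, 8, 4, 10, 11, 2, 9]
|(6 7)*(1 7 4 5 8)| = 6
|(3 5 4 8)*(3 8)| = |(8)(3 5 4)| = 3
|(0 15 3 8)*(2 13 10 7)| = |(0 15 3 8)(2 13 10 7)| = 4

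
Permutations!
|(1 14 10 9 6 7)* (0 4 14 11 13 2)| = |(0 4 14 10 9 6 7 1 11 13 2)| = 11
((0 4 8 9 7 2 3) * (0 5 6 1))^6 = (0 3 8 6 7)(1 2 4 5 9)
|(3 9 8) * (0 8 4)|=|(0 8 3 9 4)|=5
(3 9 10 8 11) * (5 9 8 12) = (3 8 11)(5 9 10 12) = [0, 1, 2, 8, 4, 9, 6, 7, 11, 10, 12, 3, 5]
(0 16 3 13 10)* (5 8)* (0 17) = (0 16 3 13 10 17)(5 8) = [16, 1, 2, 13, 4, 8, 6, 7, 5, 9, 17, 11, 12, 10, 14, 15, 3, 0]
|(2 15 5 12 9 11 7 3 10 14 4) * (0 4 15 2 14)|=11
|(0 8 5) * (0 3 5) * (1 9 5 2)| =10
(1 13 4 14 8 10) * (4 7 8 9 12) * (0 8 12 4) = (0 8 10 1 13 7 12)(4 14 9) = [8, 13, 2, 3, 14, 5, 6, 12, 10, 4, 1, 11, 0, 7, 9]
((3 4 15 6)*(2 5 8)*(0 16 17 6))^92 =(0 16 17 6 3 4 15)(2 8 5)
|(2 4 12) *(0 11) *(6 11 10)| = 12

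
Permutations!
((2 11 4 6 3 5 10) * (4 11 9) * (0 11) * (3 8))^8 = (11)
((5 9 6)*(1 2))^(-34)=(5 6 9)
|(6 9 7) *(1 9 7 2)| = 6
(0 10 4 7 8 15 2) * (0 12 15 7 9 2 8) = [10, 1, 12, 3, 9, 5, 6, 0, 7, 2, 4, 11, 15, 13, 14, 8] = (0 10 4 9 2 12 15 8 7)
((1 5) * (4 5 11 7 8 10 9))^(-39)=((1 11 7 8 10 9 4 5))^(-39)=(1 11 7 8 10 9 4 5)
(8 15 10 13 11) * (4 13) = (4 13 11 8 15 10) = [0, 1, 2, 3, 13, 5, 6, 7, 15, 9, 4, 8, 12, 11, 14, 10]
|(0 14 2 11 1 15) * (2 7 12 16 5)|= 10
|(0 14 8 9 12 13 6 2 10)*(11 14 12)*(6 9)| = |(0 12 13 9 11 14 8 6 2 10)| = 10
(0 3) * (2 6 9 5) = (0 3)(2 6 9 5) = [3, 1, 6, 0, 4, 2, 9, 7, 8, 5]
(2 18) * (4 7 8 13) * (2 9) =(2 18 9)(4 7 8 13) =[0, 1, 18, 3, 7, 5, 6, 8, 13, 2, 10, 11, 12, 4, 14, 15, 16, 17, 9]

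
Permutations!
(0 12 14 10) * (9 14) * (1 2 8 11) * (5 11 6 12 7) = (0 7 5 11 1 2 8 6 12 9 14 10) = [7, 2, 8, 3, 4, 11, 12, 5, 6, 14, 0, 1, 9, 13, 10]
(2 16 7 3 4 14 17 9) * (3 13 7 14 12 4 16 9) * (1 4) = (1 4 12)(2 9)(3 16 14 17)(7 13) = [0, 4, 9, 16, 12, 5, 6, 13, 8, 2, 10, 11, 1, 7, 17, 15, 14, 3]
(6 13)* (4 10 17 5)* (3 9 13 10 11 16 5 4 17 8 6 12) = [0, 1, 2, 9, 11, 17, 10, 7, 6, 13, 8, 16, 3, 12, 14, 15, 5, 4] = (3 9 13 12)(4 11 16 5 17)(6 10 8)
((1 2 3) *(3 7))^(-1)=(1 3 7 2)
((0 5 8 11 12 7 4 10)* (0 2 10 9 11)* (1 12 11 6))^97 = (0 5 8)(1 12 7 4 9 6)(2 10)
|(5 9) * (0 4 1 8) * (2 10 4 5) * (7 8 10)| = |(0 5 9 2 7 8)(1 10 4)| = 6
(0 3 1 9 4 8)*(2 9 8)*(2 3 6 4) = (0 6 4 3 1 8)(2 9) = [6, 8, 9, 1, 3, 5, 4, 7, 0, 2]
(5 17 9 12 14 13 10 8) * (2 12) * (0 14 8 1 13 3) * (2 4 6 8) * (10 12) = (0 14 3)(1 13 12 2 10)(4 6 8 5 17 9) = [14, 13, 10, 0, 6, 17, 8, 7, 5, 4, 1, 11, 2, 12, 3, 15, 16, 9]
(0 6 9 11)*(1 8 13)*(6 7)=(0 7 6 9 11)(1 8 13)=[7, 8, 2, 3, 4, 5, 9, 6, 13, 11, 10, 0, 12, 1]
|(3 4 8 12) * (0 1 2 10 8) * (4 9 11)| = 10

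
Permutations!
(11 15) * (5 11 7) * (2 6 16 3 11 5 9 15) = (2 6 16 3 11)(7 9 15) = [0, 1, 6, 11, 4, 5, 16, 9, 8, 15, 10, 2, 12, 13, 14, 7, 3]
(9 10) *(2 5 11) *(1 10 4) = [0, 10, 5, 3, 1, 11, 6, 7, 8, 4, 9, 2] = (1 10 9 4)(2 5 11)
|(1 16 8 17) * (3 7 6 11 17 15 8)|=14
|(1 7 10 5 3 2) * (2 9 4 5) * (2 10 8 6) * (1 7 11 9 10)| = |(1 11 9 4 5 3 10)(2 7 8 6)| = 28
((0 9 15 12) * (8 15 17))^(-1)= ((0 9 17 8 15 12))^(-1)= (0 12 15 8 17 9)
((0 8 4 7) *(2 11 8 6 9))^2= (0 9 11 4)(2 8 7 6)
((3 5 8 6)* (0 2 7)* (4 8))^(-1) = ((0 2 7)(3 5 4 8 6))^(-1) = (0 7 2)(3 6 8 4 5)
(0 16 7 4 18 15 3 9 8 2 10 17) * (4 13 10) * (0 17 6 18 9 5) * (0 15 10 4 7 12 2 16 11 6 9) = (0 11 6 18 10 9 8 16 12 2 7 13 4)(3 5 15) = [11, 1, 7, 5, 0, 15, 18, 13, 16, 8, 9, 6, 2, 4, 14, 3, 12, 17, 10]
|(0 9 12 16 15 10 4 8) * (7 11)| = 8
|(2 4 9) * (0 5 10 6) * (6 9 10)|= 12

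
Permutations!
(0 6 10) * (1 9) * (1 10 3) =[6, 9, 2, 1, 4, 5, 3, 7, 8, 10, 0] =(0 6 3 1 9 10)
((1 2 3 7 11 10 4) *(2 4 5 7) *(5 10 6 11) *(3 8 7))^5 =((1 4)(2 8 7 5 3)(6 11))^5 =(1 4)(6 11)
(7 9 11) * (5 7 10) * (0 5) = (0 5 7 9 11 10) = [5, 1, 2, 3, 4, 7, 6, 9, 8, 11, 0, 10]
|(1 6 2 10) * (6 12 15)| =|(1 12 15 6 2 10)| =6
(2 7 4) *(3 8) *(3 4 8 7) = (2 3 7 8 4) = [0, 1, 3, 7, 2, 5, 6, 8, 4]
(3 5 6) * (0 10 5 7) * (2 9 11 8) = [10, 1, 9, 7, 4, 6, 3, 0, 2, 11, 5, 8] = (0 10 5 6 3 7)(2 9 11 8)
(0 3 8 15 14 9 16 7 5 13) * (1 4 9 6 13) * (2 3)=[2, 4, 3, 8, 9, 1, 13, 5, 15, 16, 10, 11, 12, 0, 6, 14, 7]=(0 2 3 8 15 14 6 13)(1 4 9 16 7 5)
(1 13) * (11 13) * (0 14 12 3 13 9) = (0 14 12 3 13 1 11 9) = [14, 11, 2, 13, 4, 5, 6, 7, 8, 0, 10, 9, 3, 1, 12]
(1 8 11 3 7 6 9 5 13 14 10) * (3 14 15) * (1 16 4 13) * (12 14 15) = (1 8 11 15 3 7 6 9 5)(4 13 12 14 10 16) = [0, 8, 2, 7, 13, 1, 9, 6, 11, 5, 16, 15, 14, 12, 10, 3, 4]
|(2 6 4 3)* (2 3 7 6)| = |(4 7 6)| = 3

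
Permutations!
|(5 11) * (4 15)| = 2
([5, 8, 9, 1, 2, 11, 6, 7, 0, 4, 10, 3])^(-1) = (0 8 1 3 11 5)(2 4 9)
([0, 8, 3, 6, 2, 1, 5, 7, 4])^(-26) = (1 4 3 5 8 2 6)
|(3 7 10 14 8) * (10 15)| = 6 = |(3 7 15 10 14 8)|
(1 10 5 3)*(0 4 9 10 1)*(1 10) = (0 4 9 1 10 5 3) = [4, 10, 2, 0, 9, 3, 6, 7, 8, 1, 5]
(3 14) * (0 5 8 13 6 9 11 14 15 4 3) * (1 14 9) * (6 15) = (0 5 8 13 15 4 3 6 1 14)(9 11) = [5, 14, 2, 6, 3, 8, 1, 7, 13, 11, 10, 9, 12, 15, 0, 4]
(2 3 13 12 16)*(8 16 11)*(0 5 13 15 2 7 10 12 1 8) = (0 5 13 1 8 16 7 10 12 11)(2 3 15) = [5, 8, 3, 15, 4, 13, 6, 10, 16, 9, 12, 0, 11, 1, 14, 2, 7]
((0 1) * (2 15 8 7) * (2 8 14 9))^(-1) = (0 1)(2 9 14 15)(7 8)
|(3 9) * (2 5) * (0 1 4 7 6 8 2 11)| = 18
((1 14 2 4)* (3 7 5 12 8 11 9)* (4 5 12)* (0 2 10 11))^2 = (0 5 1 10 9 7 8 2 4 14 11 3 12)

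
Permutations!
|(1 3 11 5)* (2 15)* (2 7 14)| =|(1 3 11 5)(2 15 7 14)| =4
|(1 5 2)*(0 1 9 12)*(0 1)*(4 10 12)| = 7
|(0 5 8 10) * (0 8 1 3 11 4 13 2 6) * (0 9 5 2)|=10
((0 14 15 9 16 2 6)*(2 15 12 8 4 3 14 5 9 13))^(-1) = ((0 5 9 16 15 13 2 6)(3 14 12 8 4))^(-1) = (0 6 2 13 15 16 9 5)(3 4 8 12 14)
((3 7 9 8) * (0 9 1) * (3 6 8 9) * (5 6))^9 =(9)(0 3 7 1)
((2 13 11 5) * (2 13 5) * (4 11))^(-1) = (2 11 4 13 5)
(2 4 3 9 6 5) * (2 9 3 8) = (2 4 8)(5 9 6) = [0, 1, 4, 3, 8, 9, 5, 7, 2, 6]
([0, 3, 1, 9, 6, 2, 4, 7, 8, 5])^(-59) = (1 3 9 5 2)(4 6)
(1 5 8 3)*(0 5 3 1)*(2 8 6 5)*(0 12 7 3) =(0 2 8 1)(3 12 7)(5 6) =[2, 0, 8, 12, 4, 6, 5, 3, 1, 9, 10, 11, 7]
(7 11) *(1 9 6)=(1 9 6)(7 11)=[0, 9, 2, 3, 4, 5, 1, 11, 8, 6, 10, 7]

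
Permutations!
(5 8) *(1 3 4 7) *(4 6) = (1 3 6 4 7)(5 8) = [0, 3, 2, 6, 7, 8, 4, 1, 5]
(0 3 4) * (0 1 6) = (0 3 4 1 6) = [3, 6, 2, 4, 1, 5, 0]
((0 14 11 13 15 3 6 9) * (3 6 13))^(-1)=((0 14 11 3 13 15 6 9))^(-1)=(0 9 6 15 13 3 11 14)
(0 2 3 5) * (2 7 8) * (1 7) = (0 1 7 8 2 3 5) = [1, 7, 3, 5, 4, 0, 6, 8, 2]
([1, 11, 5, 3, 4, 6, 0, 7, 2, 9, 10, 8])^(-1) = (0 6 5 2 8 11 1)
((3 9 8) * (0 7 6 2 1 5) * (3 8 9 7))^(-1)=((9)(0 3 7 6 2 1 5))^(-1)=(9)(0 5 1 2 6 7 3)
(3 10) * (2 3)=(2 3 10)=[0, 1, 3, 10, 4, 5, 6, 7, 8, 9, 2]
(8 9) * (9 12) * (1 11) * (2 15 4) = [0, 11, 15, 3, 2, 5, 6, 7, 12, 8, 10, 1, 9, 13, 14, 4] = (1 11)(2 15 4)(8 12 9)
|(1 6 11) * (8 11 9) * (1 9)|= |(1 6)(8 11 9)|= 6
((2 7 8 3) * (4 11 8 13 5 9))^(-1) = (2 3 8 11 4 9 5 13 7)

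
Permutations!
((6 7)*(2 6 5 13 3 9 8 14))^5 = (2 3 6 9 7 8 5 14 13)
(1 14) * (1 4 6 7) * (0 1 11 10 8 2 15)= (0 1 14 4 6 7 11 10 8 2 15)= [1, 14, 15, 3, 6, 5, 7, 11, 2, 9, 8, 10, 12, 13, 4, 0]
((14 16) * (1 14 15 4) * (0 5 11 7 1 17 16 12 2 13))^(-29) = ((0 5 11 7 1 14 12 2 13)(4 17 16 15))^(-29) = (0 2 14 7 5 13 12 1 11)(4 15 16 17)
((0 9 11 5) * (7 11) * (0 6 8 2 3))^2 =((0 9 7 11 5 6 8 2 3))^2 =(0 7 5 8 3 9 11 6 2)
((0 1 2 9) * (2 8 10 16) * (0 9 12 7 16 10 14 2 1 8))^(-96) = ((0 8 14 2 12 7 16 1))^(-96) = (16)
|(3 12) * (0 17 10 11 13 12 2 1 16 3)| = |(0 17 10 11 13 12)(1 16 3 2)| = 12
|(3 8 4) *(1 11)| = |(1 11)(3 8 4)| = 6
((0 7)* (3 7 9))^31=((0 9 3 7))^31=(0 7 3 9)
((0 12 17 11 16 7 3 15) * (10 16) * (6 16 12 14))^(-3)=((0 14 6 16 7 3 15)(10 12 17 11))^(-3)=(0 7 14 3 6 15 16)(10 12 17 11)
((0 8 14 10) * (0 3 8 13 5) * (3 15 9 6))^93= (3 14 15 6 8 10 9)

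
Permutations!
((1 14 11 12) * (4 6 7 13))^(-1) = (1 12 11 14)(4 13 7 6)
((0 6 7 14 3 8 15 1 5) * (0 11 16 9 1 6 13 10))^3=(1 16 5 9 11)(3 6)(7 8)(14 15)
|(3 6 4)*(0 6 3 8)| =4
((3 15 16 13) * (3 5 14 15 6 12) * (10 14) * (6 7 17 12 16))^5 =((3 7 17 12)(5 10 14 15 6 16 13))^5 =(3 7 17 12)(5 16 15 10 13 6 14)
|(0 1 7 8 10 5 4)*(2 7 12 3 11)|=11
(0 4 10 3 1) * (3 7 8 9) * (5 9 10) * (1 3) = (0 4 5 9 1)(7 8 10) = [4, 0, 2, 3, 5, 9, 6, 8, 10, 1, 7]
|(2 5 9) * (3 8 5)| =|(2 3 8 5 9)| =5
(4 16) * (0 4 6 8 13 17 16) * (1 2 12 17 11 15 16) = (0 4)(1 2 12 17)(6 8 13 11 15 16) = [4, 2, 12, 3, 0, 5, 8, 7, 13, 9, 10, 15, 17, 11, 14, 16, 6, 1]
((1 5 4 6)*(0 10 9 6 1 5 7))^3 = ((0 10 9 6 5 4 1 7))^3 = (0 6 1 10 5 7 9 4)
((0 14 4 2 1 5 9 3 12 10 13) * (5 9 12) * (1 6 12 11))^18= ((0 14 4 2 6 12 10 13)(1 9 3 5 11))^18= (0 4 6 10)(1 5 9 11 3)(2 12 13 14)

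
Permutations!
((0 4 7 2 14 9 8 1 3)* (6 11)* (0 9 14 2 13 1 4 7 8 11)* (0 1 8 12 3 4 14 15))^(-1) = (0 15 14 8 13 7)(1 6 11 9 3 12 4)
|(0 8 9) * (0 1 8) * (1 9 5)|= |(9)(1 8 5)|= 3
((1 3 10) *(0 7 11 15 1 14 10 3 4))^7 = ((0 7 11 15 1 4)(10 14))^7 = (0 7 11 15 1 4)(10 14)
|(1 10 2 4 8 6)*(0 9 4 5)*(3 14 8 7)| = 12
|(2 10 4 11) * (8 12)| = |(2 10 4 11)(8 12)| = 4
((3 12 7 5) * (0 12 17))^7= ((0 12 7 5 3 17))^7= (0 12 7 5 3 17)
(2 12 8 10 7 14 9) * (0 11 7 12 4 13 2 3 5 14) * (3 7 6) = [11, 1, 4, 5, 13, 14, 3, 0, 10, 7, 12, 6, 8, 2, 9] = (0 11 6 3 5 14 9 7)(2 4 13)(8 10 12)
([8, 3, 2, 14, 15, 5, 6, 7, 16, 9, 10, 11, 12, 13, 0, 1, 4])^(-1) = [14, 15, 2, 1, 16, 5, 6, 7, 0, 9, 10, 11, 12, 13, 3, 4, 8]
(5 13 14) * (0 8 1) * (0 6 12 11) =[8, 6, 2, 3, 4, 13, 12, 7, 1, 9, 10, 0, 11, 14, 5] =(0 8 1 6 12 11)(5 13 14)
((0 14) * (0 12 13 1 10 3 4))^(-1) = ((0 14 12 13 1 10 3 4))^(-1) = (0 4 3 10 1 13 12 14)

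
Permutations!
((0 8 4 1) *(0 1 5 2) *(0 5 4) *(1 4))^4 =((0 8)(1 4)(2 5))^4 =(8)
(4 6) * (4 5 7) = (4 6 5 7) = [0, 1, 2, 3, 6, 7, 5, 4]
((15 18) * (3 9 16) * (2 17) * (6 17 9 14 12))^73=((2 9 16 3 14 12 6 17)(15 18))^73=(2 9 16 3 14 12 6 17)(15 18)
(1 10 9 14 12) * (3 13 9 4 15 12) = (1 10 4 15 12)(3 13 9 14) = [0, 10, 2, 13, 15, 5, 6, 7, 8, 14, 4, 11, 1, 9, 3, 12]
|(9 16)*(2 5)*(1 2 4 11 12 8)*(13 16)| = |(1 2 5 4 11 12 8)(9 13 16)| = 21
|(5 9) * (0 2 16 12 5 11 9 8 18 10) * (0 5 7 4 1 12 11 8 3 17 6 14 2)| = 12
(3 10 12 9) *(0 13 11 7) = (0 13 11 7)(3 10 12 9) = [13, 1, 2, 10, 4, 5, 6, 0, 8, 3, 12, 7, 9, 11]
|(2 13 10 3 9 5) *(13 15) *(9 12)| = |(2 15 13 10 3 12 9 5)| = 8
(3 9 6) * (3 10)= (3 9 6 10)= [0, 1, 2, 9, 4, 5, 10, 7, 8, 6, 3]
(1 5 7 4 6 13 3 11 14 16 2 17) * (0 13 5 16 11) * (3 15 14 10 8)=(0 13 15 14 11 10 8 3)(1 16 2 17)(4 6 5 7)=[13, 16, 17, 0, 6, 7, 5, 4, 3, 9, 8, 10, 12, 15, 11, 14, 2, 1]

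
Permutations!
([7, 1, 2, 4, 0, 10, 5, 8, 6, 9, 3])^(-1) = (0 4 3 10 5 6 8 7)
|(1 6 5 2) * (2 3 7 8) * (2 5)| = |(1 6 2)(3 7 8 5)| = 12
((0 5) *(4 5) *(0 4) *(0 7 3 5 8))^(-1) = ((0 7 3 5 4 8))^(-1) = (0 8 4 5 3 7)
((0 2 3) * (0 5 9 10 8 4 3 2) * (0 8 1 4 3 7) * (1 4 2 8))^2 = ((0 1 2 8 3 5 9 10 4 7))^2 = (0 2 3 9 4)(1 8 5 10 7)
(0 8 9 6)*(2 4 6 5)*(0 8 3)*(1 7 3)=(0 1 7 3)(2 4 6 8 9 5)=[1, 7, 4, 0, 6, 2, 8, 3, 9, 5]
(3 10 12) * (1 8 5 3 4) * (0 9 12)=(0 9 12 4 1 8 5 3 10)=[9, 8, 2, 10, 1, 3, 6, 7, 5, 12, 0, 11, 4]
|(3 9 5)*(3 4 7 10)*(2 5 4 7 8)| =|(2 5 7 10 3 9 4 8)| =8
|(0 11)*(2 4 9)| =|(0 11)(2 4 9)| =6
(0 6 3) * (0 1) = (0 6 3 1) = [6, 0, 2, 1, 4, 5, 3]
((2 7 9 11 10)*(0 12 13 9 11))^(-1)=(0 9 13 12)(2 10 11 7)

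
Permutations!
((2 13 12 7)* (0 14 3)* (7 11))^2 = ((0 14 3)(2 13 12 11 7))^2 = (0 3 14)(2 12 7 13 11)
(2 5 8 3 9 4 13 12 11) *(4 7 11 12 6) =[0, 1, 5, 9, 13, 8, 4, 11, 3, 7, 10, 2, 12, 6] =(2 5 8 3 9 7 11)(4 13 6)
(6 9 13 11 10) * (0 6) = [6, 1, 2, 3, 4, 5, 9, 7, 8, 13, 0, 10, 12, 11] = (0 6 9 13 11 10)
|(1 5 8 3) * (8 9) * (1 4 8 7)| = |(1 5 9 7)(3 4 8)| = 12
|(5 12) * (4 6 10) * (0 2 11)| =|(0 2 11)(4 6 10)(5 12)| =6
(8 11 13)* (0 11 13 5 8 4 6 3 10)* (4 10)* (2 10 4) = [11, 1, 10, 2, 6, 8, 3, 7, 13, 9, 0, 5, 12, 4] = (0 11 5 8 13 4 6 3 2 10)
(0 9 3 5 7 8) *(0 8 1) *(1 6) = (0 9 3 5 7 6 1) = [9, 0, 2, 5, 4, 7, 1, 6, 8, 3]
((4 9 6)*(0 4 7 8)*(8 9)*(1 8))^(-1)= ((0 4 1 8)(6 7 9))^(-1)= (0 8 1 4)(6 9 7)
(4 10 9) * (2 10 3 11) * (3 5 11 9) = (2 10 3 9 4 5 11) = [0, 1, 10, 9, 5, 11, 6, 7, 8, 4, 3, 2]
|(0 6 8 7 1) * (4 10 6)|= 7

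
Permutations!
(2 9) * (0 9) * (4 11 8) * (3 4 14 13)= (0 9 2)(3 4 11 8 14 13)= [9, 1, 0, 4, 11, 5, 6, 7, 14, 2, 10, 8, 12, 3, 13]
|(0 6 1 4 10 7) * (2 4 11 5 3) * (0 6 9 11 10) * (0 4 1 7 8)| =18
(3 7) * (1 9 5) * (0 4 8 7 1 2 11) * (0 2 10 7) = (0 4 8)(1 9 5 10 7 3)(2 11) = [4, 9, 11, 1, 8, 10, 6, 3, 0, 5, 7, 2]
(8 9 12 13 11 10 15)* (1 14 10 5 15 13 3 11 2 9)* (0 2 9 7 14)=[2, 0, 7, 11, 4, 15, 6, 14, 1, 12, 13, 5, 3, 9, 10, 8]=(0 2 7 14 10 13 9 12 3 11 5 15 8 1)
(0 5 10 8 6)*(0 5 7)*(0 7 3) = (0 3)(5 10 8 6) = [3, 1, 2, 0, 4, 10, 5, 7, 6, 9, 8]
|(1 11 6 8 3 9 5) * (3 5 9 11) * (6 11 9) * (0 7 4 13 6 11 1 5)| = |(0 7 4 13 6 8)(1 3 9 11)| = 12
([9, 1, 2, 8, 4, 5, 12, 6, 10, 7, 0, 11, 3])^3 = (0 6 8 9 12 10 7 3)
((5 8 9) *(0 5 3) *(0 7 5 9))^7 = ((0 9 3 7 5 8))^7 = (0 9 3 7 5 8)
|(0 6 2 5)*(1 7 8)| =|(0 6 2 5)(1 7 8)| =12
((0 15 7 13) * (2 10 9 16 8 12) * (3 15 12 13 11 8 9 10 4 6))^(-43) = ((0 12 2 4 6 3 15 7 11 8 13)(9 16))^(-43) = (0 12 2 4 6 3 15 7 11 8 13)(9 16)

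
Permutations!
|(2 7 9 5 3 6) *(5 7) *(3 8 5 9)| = 10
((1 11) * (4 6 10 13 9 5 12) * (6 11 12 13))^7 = ((1 12 4 11)(5 13 9)(6 10))^7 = (1 11 4 12)(5 13 9)(6 10)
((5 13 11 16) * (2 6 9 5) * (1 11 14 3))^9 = (1 3 14 13 5 9 6 2 16 11)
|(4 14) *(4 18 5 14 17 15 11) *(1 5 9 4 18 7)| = 12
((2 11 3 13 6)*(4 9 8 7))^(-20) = ((2 11 3 13 6)(4 9 8 7))^(-20) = (13)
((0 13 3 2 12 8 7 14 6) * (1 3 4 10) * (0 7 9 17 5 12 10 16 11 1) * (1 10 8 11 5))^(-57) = ((0 13 4 16 5 12 11 10)(1 3 2 8 9 17)(6 7 14))^(-57) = (0 10 11 12 5 16 4 13)(1 8)(2 17)(3 9)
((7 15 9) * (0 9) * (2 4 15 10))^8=(0 9 7 10 2 4 15)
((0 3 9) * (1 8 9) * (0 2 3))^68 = ((1 8 9 2 3))^68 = (1 2 8 3 9)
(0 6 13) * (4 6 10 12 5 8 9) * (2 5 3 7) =(0 10 12 3 7 2 5 8 9 4 6 13) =[10, 1, 5, 7, 6, 8, 13, 2, 9, 4, 12, 11, 3, 0]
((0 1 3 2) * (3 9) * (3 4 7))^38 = (0 4 2 9 3 1 7)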